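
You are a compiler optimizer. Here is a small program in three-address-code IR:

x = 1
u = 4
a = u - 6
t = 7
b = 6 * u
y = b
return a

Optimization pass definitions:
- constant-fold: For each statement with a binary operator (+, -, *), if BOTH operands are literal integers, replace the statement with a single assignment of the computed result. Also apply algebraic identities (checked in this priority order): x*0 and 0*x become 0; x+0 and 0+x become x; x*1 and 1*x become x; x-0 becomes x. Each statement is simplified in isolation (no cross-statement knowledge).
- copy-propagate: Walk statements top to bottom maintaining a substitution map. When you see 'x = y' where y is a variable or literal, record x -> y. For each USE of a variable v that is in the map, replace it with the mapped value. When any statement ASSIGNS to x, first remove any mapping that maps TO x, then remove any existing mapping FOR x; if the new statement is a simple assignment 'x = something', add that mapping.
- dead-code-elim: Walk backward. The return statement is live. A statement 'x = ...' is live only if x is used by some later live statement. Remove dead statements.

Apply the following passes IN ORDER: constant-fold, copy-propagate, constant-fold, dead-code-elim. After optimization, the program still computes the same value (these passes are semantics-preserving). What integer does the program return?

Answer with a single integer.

Answer: -2

Derivation:
Initial IR:
  x = 1
  u = 4
  a = u - 6
  t = 7
  b = 6 * u
  y = b
  return a
After constant-fold (7 stmts):
  x = 1
  u = 4
  a = u - 6
  t = 7
  b = 6 * u
  y = b
  return a
After copy-propagate (7 stmts):
  x = 1
  u = 4
  a = 4 - 6
  t = 7
  b = 6 * 4
  y = b
  return a
After constant-fold (7 stmts):
  x = 1
  u = 4
  a = -2
  t = 7
  b = 24
  y = b
  return a
After dead-code-elim (2 stmts):
  a = -2
  return a
Evaluate:
  x = 1  =>  x = 1
  u = 4  =>  u = 4
  a = u - 6  =>  a = -2
  t = 7  =>  t = 7
  b = 6 * u  =>  b = 24
  y = b  =>  y = 24
  return a = -2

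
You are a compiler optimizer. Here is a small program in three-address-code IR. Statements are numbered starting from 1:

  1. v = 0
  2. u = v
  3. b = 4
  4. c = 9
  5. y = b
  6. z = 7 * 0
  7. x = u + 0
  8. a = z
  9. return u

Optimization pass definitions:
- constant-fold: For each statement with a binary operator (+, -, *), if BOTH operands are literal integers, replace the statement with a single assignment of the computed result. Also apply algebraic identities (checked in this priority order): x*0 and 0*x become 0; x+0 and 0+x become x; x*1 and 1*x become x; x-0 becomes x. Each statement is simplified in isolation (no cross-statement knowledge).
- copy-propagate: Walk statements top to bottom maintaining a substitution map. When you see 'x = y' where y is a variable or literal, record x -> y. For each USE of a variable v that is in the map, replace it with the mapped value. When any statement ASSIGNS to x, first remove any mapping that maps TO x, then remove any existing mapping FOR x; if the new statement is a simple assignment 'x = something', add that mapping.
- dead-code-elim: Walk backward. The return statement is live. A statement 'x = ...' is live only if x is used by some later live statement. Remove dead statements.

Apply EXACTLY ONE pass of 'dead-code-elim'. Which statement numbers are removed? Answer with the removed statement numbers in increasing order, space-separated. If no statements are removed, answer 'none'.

Answer: 3 4 5 6 7 8

Derivation:
Backward liveness scan:
Stmt 1 'v = 0': KEEP (v is live); live-in = []
Stmt 2 'u = v': KEEP (u is live); live-in = ['v']
Stmt 3 'b = 4': DEAD (b not in live set ['u'])
Stmt 4 'c = 9': DEAD (c not in live set ['u'])
Stmt 5 'y = b': DEAD (y not in live set ['u'])
Stmt 6 'z = 7 * 0': DEAD (z not in live set ['u'])
Stmt 7 'x = u + 0': DEAD (x not in live set ['u'])
Stmt 8 'a = z': DEAD (a not in live set ['u'])
Stmt 9 'return u': KEEP (return); live-in = ['u']
Removed statement numbers: [3, 4, 5, 6, 7, 8]
Surviving IR:
  v = 0
  u = v
  return u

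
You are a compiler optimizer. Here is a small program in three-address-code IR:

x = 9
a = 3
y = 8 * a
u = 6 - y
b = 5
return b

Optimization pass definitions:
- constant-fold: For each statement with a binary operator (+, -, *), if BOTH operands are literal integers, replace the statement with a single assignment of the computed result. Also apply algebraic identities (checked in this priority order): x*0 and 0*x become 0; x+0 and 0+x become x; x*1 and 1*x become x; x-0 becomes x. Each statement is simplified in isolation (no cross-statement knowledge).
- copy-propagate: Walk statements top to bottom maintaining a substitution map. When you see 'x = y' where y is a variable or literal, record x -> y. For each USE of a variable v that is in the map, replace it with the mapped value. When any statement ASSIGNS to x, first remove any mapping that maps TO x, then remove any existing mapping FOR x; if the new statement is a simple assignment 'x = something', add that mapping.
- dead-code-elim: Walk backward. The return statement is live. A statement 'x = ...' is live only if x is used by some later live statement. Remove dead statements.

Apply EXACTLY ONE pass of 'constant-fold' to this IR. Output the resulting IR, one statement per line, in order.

Answer: x = 9
a = 3
y = 8 * a
u = 6 - y
b = 5
return b

Derivation:
Applying constant-fold statement-by-statement:
  [1] x = 9  (unchanged)
  [2] a = 3  (unchanged)
  [3] y = 8 * a  (unchanged)
  [4] u = 6 - y  (unchanged)
  [5] b = 5  (unchanged)
  [6] return b  (unchanged)
Result (6 stmts):
  x = 9
  a = 3
  y = 8 * a
  u = 6 - y
  b = 5
  return b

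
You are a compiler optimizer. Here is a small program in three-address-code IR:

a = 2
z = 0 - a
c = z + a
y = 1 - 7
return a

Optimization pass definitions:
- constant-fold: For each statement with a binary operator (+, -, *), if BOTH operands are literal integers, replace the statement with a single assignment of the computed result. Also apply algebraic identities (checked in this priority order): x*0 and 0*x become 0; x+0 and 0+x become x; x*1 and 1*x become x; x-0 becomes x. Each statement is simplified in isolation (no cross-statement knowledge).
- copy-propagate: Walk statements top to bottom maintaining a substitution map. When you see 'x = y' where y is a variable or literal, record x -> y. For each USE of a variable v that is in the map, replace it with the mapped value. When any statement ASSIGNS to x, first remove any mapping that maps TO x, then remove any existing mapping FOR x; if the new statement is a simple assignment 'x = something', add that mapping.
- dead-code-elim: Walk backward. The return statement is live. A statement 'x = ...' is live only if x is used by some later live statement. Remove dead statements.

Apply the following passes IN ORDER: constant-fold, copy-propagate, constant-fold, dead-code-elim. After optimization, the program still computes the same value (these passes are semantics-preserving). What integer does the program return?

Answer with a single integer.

Initial IR:
  a = 2
  z = 0 - a
  c = z + a
  y = 1 - 7
  return a
After constant-fold (5 stmts):
  a = 2
  z = 0 - a
  c = z + a
  y = -6
  return a
After copy-propagate (5 stmts):
  a = 2
  z = 0 - 2
  c = z + 2
  y = -6
  return 2
After constant-fold (5 stmts):
  a = 2
  z = -2
  c = z + 2
  y = -6
  return 2
After dead-code-elim (1 stmts):
  return 2
Evaluate:
  a = 2  =>  a = 2
  z = 0 - a  =>  z = -2
  c = z + a  =>  c = 0
  y = 1 - 7  =>  y = -6
  return a = 2

Answer: 2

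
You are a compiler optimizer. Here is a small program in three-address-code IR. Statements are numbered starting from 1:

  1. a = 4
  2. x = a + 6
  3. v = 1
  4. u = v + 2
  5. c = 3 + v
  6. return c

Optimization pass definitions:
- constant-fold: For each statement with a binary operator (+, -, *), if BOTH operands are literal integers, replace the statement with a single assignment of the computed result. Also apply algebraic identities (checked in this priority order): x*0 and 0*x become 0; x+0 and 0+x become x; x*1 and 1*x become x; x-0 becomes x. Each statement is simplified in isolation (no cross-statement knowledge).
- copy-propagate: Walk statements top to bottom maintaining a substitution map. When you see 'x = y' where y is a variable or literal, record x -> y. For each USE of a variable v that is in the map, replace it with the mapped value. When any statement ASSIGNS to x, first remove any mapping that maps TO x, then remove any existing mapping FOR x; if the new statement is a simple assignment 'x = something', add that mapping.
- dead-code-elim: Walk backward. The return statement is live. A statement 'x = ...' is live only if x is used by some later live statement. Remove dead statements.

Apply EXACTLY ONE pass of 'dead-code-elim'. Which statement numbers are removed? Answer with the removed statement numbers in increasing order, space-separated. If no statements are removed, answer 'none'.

Answer: 1 2 4

Derivation:
Backward liveness scan:
Stmt 1 'a = 4': DEAD (a not in live set [])
Stmt 2 'x = a + 6': DEAD (x not in live set [])
Stmt 3 'v = 1': KEEP (v is live); live-in = []
Stmt 4 'u = v + 2': DEAD (u not in live set ['v'])
Stmt 5 'c = 3 + v': KEEP (c is live); live-in = ['v']
Stmt 6 'return c': KEEP (return); live-in = ['c']
Removed statement numbers: [1, 2, 4]
Surviving IR:
  v = 1
  c = 3 + v
  return c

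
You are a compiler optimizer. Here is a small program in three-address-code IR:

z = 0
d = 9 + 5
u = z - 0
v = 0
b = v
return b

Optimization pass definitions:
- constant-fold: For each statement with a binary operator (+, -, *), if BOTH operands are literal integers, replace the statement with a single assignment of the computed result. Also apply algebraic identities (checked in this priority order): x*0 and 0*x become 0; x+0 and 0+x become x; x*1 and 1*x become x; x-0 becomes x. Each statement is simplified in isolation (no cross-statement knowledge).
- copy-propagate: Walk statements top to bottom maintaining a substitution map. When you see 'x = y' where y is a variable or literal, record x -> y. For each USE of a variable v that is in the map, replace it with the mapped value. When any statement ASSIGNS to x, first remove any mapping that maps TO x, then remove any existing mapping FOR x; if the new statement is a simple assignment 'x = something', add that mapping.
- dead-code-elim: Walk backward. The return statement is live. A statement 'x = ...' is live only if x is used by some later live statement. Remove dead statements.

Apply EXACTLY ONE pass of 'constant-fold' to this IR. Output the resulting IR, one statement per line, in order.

Applying constant-fold statement-by-statement:
  [1] z = 0  (unchanged)
  [2] d = 9 + 5  -> d = 14
  [3] u = z - 0  -> u = z
  [4] v = 0  (unchanged)
  [5] b = v  (unchanged)
  [6] return b  (unchanged)
Result (6 stmts):
  z = 0
  d = 14
  u = z
  v = 0
  b = v
  return b

Answer: z = 0
d = 14
u = z
v = 0
b = v
return b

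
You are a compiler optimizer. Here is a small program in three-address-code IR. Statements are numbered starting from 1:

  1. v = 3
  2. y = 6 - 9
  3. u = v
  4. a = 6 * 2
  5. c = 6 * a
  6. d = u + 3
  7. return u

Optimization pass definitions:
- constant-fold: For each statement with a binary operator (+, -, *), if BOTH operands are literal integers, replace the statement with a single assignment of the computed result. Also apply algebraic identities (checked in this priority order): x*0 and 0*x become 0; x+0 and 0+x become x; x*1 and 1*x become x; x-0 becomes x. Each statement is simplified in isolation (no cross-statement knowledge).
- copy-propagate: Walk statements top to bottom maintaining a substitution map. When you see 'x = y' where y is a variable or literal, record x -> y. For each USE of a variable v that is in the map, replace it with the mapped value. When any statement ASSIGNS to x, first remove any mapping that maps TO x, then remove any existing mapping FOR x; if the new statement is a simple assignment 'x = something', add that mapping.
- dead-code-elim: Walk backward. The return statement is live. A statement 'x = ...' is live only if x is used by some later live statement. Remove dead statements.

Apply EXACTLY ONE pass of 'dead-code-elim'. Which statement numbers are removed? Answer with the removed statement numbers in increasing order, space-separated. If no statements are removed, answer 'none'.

Answer: 2 4 5 6

Derivation:
Backward liveness scan:
Stmt 1 'v = 3': KEEP (v is live); live-in = []
Stmt 2 'y = 6 - 9': DEAD (y not in live set ['v'])
Stmt 3 'u = v': KEEP (u is live); live-in = ['v']
Stmt 4 'a = 6 * 2': DEAD (a not in live set ['u'])
Stmt 5 'c = 6 * a': DEAD (c not in live set ['u'])
Stmt 6 'd = u + 3': DEAD (d not in live set ['u'])
Stmt 7 'return u': KEEP (return); live-in = ['u']
Removed statement numbers: [2, 4, 5, 6]
Surviving IR:
  v = 3
  u = v
  return u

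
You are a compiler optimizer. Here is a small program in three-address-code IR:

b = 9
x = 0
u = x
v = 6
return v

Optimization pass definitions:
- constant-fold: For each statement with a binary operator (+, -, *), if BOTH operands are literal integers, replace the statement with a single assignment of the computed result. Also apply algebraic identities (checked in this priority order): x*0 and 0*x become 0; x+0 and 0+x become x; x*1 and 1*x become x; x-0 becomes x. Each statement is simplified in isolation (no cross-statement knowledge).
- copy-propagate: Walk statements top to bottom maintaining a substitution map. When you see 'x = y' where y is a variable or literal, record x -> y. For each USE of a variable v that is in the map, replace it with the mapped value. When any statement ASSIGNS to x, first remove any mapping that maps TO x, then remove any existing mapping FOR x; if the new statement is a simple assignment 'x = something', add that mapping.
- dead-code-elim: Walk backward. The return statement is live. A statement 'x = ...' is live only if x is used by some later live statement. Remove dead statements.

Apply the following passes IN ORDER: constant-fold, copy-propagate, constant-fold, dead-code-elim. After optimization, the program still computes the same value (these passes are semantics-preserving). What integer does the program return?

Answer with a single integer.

Answer: 6

Derivation:
Initial IR:
  b = 9
  x = 0
  u = x
  v = 6
  return v
After constant-fold (5 stmts):
  b = 9
  x = 0
  u = x
  v = 6
  return v
After copy-propagate (5 stmts):
  b = 9
  x = 0
  u = 0
  v = 6
  return 6
After constant-fold (5 stmts):
  b = 9
  x = 0
  u = 0
  v = 6
  return 6
After dead-code-elim (1 stmts):
  return 6
Evaluate:
  b = 9  =>  b = 9
  x = 0  =>  x = 0
  u = x  =>  u = 0
  v = 6  =>  v = 6
  return v = 6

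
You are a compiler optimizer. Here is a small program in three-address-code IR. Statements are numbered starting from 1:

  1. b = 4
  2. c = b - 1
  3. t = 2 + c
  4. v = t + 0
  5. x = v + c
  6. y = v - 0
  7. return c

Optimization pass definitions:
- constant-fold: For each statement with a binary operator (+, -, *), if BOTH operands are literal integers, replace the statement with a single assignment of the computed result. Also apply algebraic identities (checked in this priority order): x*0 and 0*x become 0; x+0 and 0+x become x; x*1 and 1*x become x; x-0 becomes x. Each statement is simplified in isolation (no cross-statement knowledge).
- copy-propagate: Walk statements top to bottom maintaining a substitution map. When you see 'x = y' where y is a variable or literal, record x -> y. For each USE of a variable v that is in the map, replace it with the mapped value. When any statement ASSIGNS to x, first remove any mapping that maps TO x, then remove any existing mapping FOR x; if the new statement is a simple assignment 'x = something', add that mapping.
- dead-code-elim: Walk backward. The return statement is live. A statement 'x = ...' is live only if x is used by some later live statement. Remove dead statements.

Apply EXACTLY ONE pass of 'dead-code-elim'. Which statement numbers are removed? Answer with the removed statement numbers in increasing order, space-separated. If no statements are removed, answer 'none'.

Answer: 3 4 5 6

Derivation:
Backward liveness scan:
Stmt 1 'b = 4': KEEP (b is live); live-in = []
Stmt 2 'c = b - 1': KEEP (c is live); live-in = ['b']
Stmt 3 't = 2 + c': DEAD (t not in live set ['c'])
Stmt 4 'v = t + 0': DEAD (v not in live set ['c'])
Stmt 5 'x = v + c': DEAD (x not in live set ['c'])
Stmt 6 'y = v - 0': DEAD (y not in live set ['c'])
Stmt 7 'return c': KEEP (return); live-in = ['c']
Removed statement numbers: [3, 4, 5, 6]
Surviving IR:
  b = 4
  c = b - 1
  return c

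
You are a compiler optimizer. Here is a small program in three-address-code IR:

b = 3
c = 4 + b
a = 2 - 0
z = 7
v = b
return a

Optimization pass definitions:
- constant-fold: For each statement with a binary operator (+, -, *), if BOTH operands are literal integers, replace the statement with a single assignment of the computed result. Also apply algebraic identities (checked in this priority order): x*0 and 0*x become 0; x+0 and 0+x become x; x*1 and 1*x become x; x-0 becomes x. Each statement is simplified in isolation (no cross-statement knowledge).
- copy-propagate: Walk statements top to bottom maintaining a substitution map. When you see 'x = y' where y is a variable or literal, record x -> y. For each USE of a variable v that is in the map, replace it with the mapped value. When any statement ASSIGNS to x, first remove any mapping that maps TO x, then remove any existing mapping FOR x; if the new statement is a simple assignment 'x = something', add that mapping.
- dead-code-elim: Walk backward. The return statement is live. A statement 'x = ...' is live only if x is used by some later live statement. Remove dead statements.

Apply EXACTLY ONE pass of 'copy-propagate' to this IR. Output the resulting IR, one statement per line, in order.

Answer: b = 3
c = 4 + 3
a = 2 - 0
z = 7
v = 3
return a

Derivation:
Applying copy-propagate statement-by-statement:
  [1] b = 3  (unchanged)
  [2] c = 4 + b  -> c = 4 + 3
  [3] a = 2 - 0  (unchanged)
  [4] z = 7  (unchanged)
  [5] v = b  -> v = 3
  [6] return a  (unchanged)
Result (6 stmts):
  b = 3
  c = 4 + 3
  a = 2 - 0
  z = 7
  v = 3
  return a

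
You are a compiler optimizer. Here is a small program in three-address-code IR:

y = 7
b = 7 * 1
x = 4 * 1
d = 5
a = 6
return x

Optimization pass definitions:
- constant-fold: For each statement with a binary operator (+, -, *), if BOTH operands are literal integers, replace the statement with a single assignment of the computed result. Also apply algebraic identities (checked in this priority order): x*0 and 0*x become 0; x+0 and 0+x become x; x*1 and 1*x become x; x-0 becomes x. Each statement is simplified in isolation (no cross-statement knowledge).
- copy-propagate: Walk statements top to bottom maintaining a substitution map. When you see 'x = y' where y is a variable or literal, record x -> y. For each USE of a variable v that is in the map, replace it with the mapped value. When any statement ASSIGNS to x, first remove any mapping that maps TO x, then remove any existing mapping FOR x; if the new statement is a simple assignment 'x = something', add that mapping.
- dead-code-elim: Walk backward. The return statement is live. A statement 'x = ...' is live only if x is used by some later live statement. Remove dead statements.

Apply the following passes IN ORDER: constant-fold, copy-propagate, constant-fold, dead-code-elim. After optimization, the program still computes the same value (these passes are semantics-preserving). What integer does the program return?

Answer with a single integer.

Initial IR:
  y = 7
  b = 7 * 1
  x = 4 * 1
  d = 5
  a = 6
  return x
After constant-fold (6 stmts):
  y = 7
  b = 7
  x = 4
  d = 5
  a = 6
  return x
After copy-propagate (6 stmts):
  y = 7
  b = 7
  x = 4
  d = 5
  a = 6
  return 4
After constant-fold (6 stmts):
  y = 7
  b = 7
  x = 4
  d = 5
  a = 6
  return 4
After dead-code-elim (1 stmts):
  return 4
Evaluate:
  y = 7  =>  y = 7
  b = 7 * 1  =>  b = 7
  x = 4 * 1  =>  x = 4
  d = 5  =>  d = 5
  a = 6  =>  a = 6
  return x = 4

Answer: 4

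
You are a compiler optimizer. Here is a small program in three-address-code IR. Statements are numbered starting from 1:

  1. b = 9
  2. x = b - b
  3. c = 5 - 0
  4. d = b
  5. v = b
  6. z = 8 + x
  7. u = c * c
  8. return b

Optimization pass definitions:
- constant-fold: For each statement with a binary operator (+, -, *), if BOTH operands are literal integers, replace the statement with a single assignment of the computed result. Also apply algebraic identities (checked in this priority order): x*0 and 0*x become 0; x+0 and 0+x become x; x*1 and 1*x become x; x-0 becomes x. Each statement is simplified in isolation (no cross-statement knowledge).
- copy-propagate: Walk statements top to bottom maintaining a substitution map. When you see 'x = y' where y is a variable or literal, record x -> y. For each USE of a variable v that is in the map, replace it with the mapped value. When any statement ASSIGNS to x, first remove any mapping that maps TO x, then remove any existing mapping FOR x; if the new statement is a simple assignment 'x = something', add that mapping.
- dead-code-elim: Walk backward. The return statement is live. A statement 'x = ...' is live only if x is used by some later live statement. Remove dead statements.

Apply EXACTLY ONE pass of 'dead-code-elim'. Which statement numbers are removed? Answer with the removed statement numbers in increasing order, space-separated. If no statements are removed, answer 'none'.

Answer: 2 3 4 5 6 7

Derivation:
Backward liveness scan:
Stmt 1 'b = 9': KEEP (b is live); live-in = []
Stmt 2 'x = b - b': DEAD (x not in live set ['b'])
Stmt 3 'c = 5 - 0': DEAD (c not in live set ['b'])
Stmt 4 'd = b': DEAD (d not in live set ['b'])
Stmt 5 'v = b': DEAD (v not in live set ['b'])
Stmt 6 'z = 8 + x': DEAD (z not in live set ['b'])
Stmt 7 'u = c * c': DEAD (u not in live set ['b'])
Stmt 8 'return b': KEEP (return); live-in = ['b']
Removed statement numbers: [2, 3, 4, 5, 6, 7]
Surviving IR:
  b = 9
  return b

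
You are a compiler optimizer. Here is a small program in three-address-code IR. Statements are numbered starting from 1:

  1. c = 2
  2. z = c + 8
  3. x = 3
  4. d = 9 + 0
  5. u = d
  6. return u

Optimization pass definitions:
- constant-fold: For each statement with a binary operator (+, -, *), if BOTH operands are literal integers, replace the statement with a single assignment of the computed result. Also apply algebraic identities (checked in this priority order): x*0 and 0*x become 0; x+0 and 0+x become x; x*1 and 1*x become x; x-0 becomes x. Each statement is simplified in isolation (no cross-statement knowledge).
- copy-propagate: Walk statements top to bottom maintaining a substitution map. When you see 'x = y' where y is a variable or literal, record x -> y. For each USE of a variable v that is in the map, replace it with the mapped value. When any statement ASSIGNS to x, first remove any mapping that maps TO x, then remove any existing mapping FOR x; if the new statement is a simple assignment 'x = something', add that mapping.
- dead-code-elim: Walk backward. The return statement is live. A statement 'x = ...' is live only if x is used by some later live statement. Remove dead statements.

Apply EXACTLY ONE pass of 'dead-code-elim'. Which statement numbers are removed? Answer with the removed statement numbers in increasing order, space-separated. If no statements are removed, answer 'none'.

Backward liveness scan:
Stmt 1 'c = 2': DEAD (c not in live set [])
Stmt 2 'z = c + 8': DEAD (z not in live set [])
Stmt 3 'x = 3': DEAD (x not in live set [])
Stmt 4 'd = 9 + 0': KEEP (d is live); live-in = []
Stmt 5 'u = d': KEEP (u is live); live-in = ['d']
Stmt 6 'return u': KEEP (return); live-in = ['u']
Removed statement numbers: [1, 2, 3]
Surviving IR:
  d = 9 + 0
  u = d
  return u

Answer: 1 2 3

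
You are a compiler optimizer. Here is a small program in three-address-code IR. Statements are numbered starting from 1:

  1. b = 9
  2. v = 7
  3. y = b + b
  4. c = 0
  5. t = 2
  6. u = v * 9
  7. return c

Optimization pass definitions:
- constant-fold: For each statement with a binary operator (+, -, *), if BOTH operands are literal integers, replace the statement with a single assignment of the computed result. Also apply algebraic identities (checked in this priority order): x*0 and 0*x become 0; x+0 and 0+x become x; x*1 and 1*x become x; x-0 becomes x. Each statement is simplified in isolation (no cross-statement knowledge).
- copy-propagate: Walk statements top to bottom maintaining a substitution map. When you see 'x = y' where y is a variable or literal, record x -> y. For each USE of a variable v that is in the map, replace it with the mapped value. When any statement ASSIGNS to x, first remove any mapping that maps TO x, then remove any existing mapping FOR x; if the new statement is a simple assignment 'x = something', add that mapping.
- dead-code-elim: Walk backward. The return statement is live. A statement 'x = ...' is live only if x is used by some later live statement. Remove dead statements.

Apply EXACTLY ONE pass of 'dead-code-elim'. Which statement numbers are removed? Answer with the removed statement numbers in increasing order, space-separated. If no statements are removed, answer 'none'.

Answer: 1 2 3 5 6

Derivation:
Backward liveness scan:
Stmt 1 'b = 9': DEAD (b not in live set [])
Stmt 2 'v = 7': DEAD (v not in live set [])
Stmt 3 'y = b + b': DEAD (y not in live set [])
Stmt 4 'c = 0': KEEP (c is live); live-in = []
Stmt 5 't = 2': DEAD (t not in live set ['c'])
Stmt 6 'u = v * 9': DEAD (u not in live set ['c'])
Stmt 7 'return c': KEEP (return); live-in = ['c']
Removed statement numbers: [1, 2, 3, 5, 6]
Surviving IR:
  c = 0
  return c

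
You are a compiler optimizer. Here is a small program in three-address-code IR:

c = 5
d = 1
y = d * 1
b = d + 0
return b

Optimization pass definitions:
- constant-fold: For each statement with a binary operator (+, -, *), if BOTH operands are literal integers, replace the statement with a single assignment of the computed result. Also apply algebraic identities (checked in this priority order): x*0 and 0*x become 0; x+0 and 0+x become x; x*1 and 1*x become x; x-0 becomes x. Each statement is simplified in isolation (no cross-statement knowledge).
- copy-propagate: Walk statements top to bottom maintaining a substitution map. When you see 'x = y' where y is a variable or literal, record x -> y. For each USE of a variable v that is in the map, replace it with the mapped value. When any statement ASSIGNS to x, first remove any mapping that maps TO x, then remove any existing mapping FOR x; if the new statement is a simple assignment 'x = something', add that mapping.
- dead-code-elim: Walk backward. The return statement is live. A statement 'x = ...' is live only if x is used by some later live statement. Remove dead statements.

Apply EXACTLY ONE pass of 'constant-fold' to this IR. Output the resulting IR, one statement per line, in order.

Answer: c = 5
d = 1
y = d
b = d
return b

Derivation:
Applying constant-fold statement-by-statement:
  [1] c = 5  (unchanged)
  [2] d = 1  (unchanged)
  [3] y = d * 1  -> y = d
  [4] b = d + 0  -> b = d
  [5] return b  (unchanged)
Result (5 stmts):
  c = 5
  d = 1
  y = d
  b = d
  return b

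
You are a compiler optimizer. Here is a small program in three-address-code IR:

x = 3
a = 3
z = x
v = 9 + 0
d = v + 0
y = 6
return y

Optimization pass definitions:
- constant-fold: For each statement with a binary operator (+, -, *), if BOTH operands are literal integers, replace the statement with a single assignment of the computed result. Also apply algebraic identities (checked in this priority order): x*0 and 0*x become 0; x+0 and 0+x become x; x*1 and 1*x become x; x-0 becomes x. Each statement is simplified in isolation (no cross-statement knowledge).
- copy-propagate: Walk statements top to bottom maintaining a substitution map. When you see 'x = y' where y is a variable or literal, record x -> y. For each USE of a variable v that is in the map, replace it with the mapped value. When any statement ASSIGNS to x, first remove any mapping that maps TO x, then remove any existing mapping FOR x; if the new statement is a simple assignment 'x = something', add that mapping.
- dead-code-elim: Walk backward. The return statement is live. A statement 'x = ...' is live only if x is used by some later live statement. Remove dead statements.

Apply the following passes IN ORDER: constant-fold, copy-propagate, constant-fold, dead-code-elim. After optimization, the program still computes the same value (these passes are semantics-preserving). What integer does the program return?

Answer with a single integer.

Answer: 6

Derivation:
Initial IR:
  x = 3
  a = 3
  z = x
  v = 9 + 0
  d = v + 0
  y = 6
  return y
After constant-fold (7 stmts):
  x = 3
  a = 3
  z = x
  v = 9
  d = v
  y = 6
  return y
After copy-propagate (7 stmts):
  x = 3
  a = 3
  z = 3
  v = 9
  d = 9
  y = 6
  return 6
After constant-fold (7 stmts):
  x = 3
  a = 3
  z = 3
  v = 9
  d = 9
  y = 6
  return 6
After dead-code-elim (1 stmts):
  return 6
Evaluate:
  x = 3  =>  x = 3
  a = 3  =>  a = 3
  z = x  =>  z = 3
  v = 9 + 0  =>  v = 9
  d = v + 0  =>  d = 9
  y = 6  =>  y = 6
  return y = 6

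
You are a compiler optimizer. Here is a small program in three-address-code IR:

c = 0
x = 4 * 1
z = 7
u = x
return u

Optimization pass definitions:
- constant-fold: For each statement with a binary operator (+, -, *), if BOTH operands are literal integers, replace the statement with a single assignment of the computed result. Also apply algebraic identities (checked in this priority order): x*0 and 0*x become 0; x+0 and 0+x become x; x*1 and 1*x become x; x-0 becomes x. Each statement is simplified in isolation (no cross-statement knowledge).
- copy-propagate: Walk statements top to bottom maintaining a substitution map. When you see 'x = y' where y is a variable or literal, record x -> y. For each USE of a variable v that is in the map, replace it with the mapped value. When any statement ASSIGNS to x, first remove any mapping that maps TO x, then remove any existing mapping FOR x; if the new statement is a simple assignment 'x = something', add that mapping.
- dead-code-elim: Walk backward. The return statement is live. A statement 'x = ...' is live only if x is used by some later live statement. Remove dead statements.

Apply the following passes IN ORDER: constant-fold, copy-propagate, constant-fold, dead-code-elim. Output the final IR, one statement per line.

Initial IR:
  c = 0
  x = 4 * 1
  z = 7
  u = x
  return u
After constant-fold (5 stmts):
  c = 0
  x = 4
  z = 7
  u = x
  return u
After copy-propagate (5 stmts):
  c = 0
  x = 4
  z = 7
  u = 4
  return 4
After constant-fold (5 stmts):
  c = 0
  x = 4
  z = 7
  u = 4
  return 4
After dead-code-elim (1 stmts):
  return 4

Answer: return 4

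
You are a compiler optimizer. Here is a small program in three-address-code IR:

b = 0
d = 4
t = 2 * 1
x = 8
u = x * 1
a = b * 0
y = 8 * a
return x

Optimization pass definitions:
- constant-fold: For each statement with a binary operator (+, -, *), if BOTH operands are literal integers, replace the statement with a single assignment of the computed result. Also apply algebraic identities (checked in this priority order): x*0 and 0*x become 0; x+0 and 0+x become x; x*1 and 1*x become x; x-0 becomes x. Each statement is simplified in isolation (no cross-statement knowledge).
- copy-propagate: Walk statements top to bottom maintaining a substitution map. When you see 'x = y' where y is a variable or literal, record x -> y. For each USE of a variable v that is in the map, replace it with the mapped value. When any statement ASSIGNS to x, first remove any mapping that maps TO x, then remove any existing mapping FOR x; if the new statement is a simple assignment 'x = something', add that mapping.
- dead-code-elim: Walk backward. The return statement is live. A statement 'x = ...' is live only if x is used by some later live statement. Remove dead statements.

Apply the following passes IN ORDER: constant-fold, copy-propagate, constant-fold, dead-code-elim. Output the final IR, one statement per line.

Answer: return 8

Derivation:
Initial IR:
  b = 0
  d = 4
  t = 2 * 1
  x = 8
  u = x * 1
  a = b * 0
  y = 8 * a
  return x
After constant-fold (8 stmts):
  b = 0
  d = 4
  t = 2
  x = 8
  u = x
  a = 0
  y = 8 * a
  return x
After copy-propagate (8 stmts):
  b = 0
  d = 4
  t = 2
  x = 8
  u = 8
  a = 0
  y = 8 * 0
  return 8
After constant-fold (8 stmts):
  b = 0
  d = 4
  t = 2
  x = 8
  u = 8
  a = 0
  y = 0
  return 8
After dead-code-elim (1 stmts):
  return 8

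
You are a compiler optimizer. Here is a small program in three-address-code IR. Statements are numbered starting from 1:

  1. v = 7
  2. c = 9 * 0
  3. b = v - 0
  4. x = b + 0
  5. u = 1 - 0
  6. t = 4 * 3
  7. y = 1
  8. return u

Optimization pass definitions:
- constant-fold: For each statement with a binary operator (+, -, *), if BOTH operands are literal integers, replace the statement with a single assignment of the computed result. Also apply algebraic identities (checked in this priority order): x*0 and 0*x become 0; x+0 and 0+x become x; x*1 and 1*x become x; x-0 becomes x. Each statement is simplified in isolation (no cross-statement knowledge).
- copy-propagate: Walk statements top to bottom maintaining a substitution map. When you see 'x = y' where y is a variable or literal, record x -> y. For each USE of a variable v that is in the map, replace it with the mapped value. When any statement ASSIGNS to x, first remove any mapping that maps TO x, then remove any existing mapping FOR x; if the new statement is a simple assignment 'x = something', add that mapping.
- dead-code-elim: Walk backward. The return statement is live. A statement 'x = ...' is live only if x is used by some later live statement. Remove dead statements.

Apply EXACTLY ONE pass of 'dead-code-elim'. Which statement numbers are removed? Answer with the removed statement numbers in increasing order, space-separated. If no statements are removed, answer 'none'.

Backward liveness scan:
Stmt 1 'v = 7': DEAD (v not in live set [])
Stmt 2 'c = 9 * 0': DEAD (c not in live set [])
Stmt 3 'b = v - 0': DEAD (b not in live set [])
Stmt 4 'x = b + 0': DEAD (x not in live set [])
Stmt 5 'u = 1 - 0': KEEP (u is live); live-in = []
Stmt 6 't = 4 * 3': DEAD (t not in live set ['u'])
Stmt 7 'y = 1': DEAD (y not in live set ['u'])
Stmt 8 'return u': KEEP (return); live-in = ['u']
Removed statement numbers: [1, 2, 3, 4, 6, 7]
Surviving IR:
  u = 1 - 0
  return u

Answer: 1 2 3 4 6 7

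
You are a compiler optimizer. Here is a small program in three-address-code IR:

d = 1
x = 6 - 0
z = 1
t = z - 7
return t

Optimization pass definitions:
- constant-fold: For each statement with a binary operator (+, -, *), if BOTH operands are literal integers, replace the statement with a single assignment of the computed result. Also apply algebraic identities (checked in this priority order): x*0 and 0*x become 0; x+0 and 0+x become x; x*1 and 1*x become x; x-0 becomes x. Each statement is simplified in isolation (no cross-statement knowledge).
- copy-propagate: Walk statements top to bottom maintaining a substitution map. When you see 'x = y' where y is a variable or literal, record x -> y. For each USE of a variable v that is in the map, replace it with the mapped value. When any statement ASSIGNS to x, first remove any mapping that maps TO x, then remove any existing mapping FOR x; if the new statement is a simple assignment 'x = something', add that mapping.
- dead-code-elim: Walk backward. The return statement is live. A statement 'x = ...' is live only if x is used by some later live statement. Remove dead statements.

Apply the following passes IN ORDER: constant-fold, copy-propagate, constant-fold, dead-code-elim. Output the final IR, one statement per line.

Initial IR:
  d = 1
  x = 6 - 0
  z = 1
  t = z - 7
  return t
After constant-fold (5 stmts):
  d = 1
  x = 6
  z = 1
  t = z - 7
  return t
After copy-propagate (5 stmts):
  d = 1
  x = 6
  z = 1
  t = 1 - 7
  return t
After constant-fold (5 stmts):
  d = 1
  x = 6
  z = 1
  t = -6
  return t
After dead-code-elim (2 stmts):
  t = -6
  return t

Answer: t = -6
return t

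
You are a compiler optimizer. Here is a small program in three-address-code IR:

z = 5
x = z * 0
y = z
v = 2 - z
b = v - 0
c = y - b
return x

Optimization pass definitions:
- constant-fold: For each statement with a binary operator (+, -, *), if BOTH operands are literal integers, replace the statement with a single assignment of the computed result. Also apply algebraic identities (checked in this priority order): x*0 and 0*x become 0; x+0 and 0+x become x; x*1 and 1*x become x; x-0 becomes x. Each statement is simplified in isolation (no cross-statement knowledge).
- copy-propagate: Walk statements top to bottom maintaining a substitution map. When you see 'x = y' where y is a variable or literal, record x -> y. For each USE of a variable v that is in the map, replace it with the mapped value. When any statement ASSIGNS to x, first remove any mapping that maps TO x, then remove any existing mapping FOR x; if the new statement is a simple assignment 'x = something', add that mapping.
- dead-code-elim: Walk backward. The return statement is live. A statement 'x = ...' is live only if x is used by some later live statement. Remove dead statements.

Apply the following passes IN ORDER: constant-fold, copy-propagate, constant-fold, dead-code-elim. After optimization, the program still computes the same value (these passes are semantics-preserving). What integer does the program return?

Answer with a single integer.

Answer: 0

Derivation:
Initial IR:
  z = 5
  x = z * 0
  y = z
  v = 2 - z
  b = v - 0
  c = y - b
  return x
After constant-fold (7 stmts):
  z = 5
  x = 0
  y = z
  v = 2 - z
  b = v
  c = y - b
  return x
After copy-propagate (7 stmts):
  z = 5
  x = 0
  y = 5
  v = 2 - 5
  b = v
  c = 5 - v
  return 0
After constant-fold (7 stmts):
  z = 5
  x = 0
  y = 5
  v = -3
  b = v
  c = 5 - v
  return 0
After dead-code-elim (1 stmts):
  return 0
Evaluate:
  z = 5  =>  z = 5
  x = z * 0  =>  x = 0
  y = z  =>  y = 5
  v = 2 - z  =>  v = -3
  b = v - 0  =>  b = -3
  c = y - b  =>  c = 8
  return x = 0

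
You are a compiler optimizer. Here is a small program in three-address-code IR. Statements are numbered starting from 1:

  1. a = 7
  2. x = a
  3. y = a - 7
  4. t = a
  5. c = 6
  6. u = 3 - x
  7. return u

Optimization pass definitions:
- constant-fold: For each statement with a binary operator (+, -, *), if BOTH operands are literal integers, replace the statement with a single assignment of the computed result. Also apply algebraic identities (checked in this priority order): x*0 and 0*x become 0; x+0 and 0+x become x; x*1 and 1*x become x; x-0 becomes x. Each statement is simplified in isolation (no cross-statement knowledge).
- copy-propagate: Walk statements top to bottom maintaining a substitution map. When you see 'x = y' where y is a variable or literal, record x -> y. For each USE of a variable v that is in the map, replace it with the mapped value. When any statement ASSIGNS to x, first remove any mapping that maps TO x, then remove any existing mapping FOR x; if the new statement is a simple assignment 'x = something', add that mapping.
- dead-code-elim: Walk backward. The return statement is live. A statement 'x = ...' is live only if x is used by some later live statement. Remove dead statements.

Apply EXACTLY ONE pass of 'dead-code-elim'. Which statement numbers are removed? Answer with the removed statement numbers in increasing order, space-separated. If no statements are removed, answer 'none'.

Backward liveness scan:
Stmt 1 'a = 7': KEEP (a is live); live-in = []
Stmt 2 'x = a': KEEP (x is live); live-in = ['a']
Stmt 3 'y = a - 7': DEAD (y not in live set ['x'])
Stmt 4 't = a': DEAD (t not in live set ['x'])
Stmt 5 'c = 6': DEAD (c not in live set ['x'])
Stmt 6 'u = 3 - x': KEEP (u is live); live-in = ['x']
Stmt 7 'return u': KEEP (return); live-in = ['u']
Removed statement numbers: [3, 4, 5]
Surviving IR:
  a = 7
  x = a
  u = 3 - x
  return u

Answer: 3 4 5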